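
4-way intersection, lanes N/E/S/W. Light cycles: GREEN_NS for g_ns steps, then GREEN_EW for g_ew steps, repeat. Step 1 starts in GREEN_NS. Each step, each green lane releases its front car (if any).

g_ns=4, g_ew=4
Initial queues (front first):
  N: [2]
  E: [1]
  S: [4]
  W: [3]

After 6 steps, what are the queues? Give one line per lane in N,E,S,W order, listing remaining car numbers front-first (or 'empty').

Step 1 [NS]: N:car2-GO,E:wait,S:car4-GO,W:wait | queues: N=0 E=1 S=0 W=1
Step 2 [NS]: N:empty,E:wait,S:empty,W:wait | queues: N=0 E=1 S=0 W=1
Step 3 [NS]: N:empty,E:wait,S:empty,W:wait | queues: N=0 E=1 S=0 W=1
Step 4 [NS]: N:empty,E:wait,S:empty,W:wait | queues: N=0 E=1 S=0 W=1
Step 5 [EW]: N:wait,E:car1-GO,S:wait,W:car3-GO | queues: N=0 E=0 S=0 W=0

N: empty
E: empty
S: empty
W: empty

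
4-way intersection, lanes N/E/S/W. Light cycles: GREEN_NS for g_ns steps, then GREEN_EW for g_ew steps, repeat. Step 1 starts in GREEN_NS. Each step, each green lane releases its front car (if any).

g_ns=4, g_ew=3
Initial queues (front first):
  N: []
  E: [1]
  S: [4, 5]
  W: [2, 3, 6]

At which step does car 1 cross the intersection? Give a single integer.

Step 1 [NS]: N:empty,E:wait,S:car4-GO,W:wait | queues: N=0 E=1 S=1 W=3
Step 2 [NS]: N:empty,E:wait,S:car5-GO,W:wait | queues: N=0 E=1 S=0 W=3
Step 3 [NS]: N:empty,E:wait,S:empty,W:wait | queues: N=0 E=1 S=0 W=3
Step 4 [NS]: N:empty,E:wait,S:empty,W:wait | queues: N=0 E=1 S=0 W=3
Step 5 [EW]: N:wait,E:car1-GO,S:wait,W:car2-GO | queues: N=0 E=0 S=0 W=2
Step 6 [EW]: N:wait,E:empty,S:wait,W:car3-GO | queues: N=0 E=0 S=0 W=1
Step 7 [EW]: N:wait,E:empty,S:wait,W:car6-GO | queues: N=0 E=0 S=0 W=0
Car 1 crosses at step 5

5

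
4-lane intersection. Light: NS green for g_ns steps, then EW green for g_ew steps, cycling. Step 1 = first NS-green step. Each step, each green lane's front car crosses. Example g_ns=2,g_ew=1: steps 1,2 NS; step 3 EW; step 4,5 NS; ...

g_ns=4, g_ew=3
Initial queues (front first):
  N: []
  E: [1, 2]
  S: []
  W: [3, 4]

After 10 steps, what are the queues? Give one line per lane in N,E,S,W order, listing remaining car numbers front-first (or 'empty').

Step 1 [NS]: N:empty,E:wait,S:empty,W:wait | queues: N=0 E=2 S=0 W=2
Step 2 [NS]: N:empty,E:wait,S:empty,W:wait | queues: N=0 E=2 S=0 W=2
Step 3 [NS]: N:empty,E:wait,S:empty,W:wait | queues: N=0 E=2 S=0 W=2
Step 4 [NS]: N:empty,E:wait,S:empty,W:wait | queues: N=0 E=2 S=0 W=2
Step 5 [EW]: N:wait,E:car1-GO,S:wait,W:car3-GO | queues: N=0 E=1 S=0 W=1
Step 6 [EW]: N:wait,E:car2-GO,S:wait,W:car4-GO | queues: N=0 E=0 S=0 W=0

N: empty
E: empty
S: empty
W: empty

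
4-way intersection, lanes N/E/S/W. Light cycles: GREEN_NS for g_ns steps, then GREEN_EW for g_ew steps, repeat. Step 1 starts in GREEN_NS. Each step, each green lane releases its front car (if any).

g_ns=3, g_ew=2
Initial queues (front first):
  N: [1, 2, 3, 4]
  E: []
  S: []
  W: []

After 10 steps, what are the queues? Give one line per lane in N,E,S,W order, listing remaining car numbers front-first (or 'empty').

Step 1 [NS]: N:car1-GO,E:wait,S:empty,W:wait | queues: N=3 E=0 S=0 W=0
Step 2 [NS]: N:car2-GO,E:wait,S:empty,W:wait | queues: N=2 E=0 S=0 W=0
Step 3 [NS]: N:car3-GO,E:wait,S:empty,W:wait | queues: N=1 E=0 S=0 W=0
Step 4 [EW]: N:wait,E:empty,S:wait,W:empty | queues: N=1 E=0 S=0 W=0
Step 5 [EW]: N:wait,E:empty,S:wait,W:empty | queues: N=1 E=0 S=0 W=0
Step 6 [NS]: N:car4-GO,E:wait,S:empty,W:wait | queues: N=0 E=0 S=0 W=0

N: empty
E: empty
S: empty
W: empty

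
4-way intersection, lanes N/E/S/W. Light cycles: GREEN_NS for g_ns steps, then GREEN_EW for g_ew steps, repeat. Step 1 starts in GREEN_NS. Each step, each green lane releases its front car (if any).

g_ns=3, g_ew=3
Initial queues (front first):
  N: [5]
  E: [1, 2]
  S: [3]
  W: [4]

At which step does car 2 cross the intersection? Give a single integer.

Step 1 [NS]: N:car5-GO,E:wait,S:car3-GO,W:wait | queues: N=0 E=2 S=0 W=1
Step 2 [NS]: N:empty,E:wait,S:empty,W:wait | queues: N=0 E=2 S=0 W=1
Step 3 [NS]: N:empty,E:wait,S:empty,W:wait | queues: N=0 E=2 S=0 W=1
Step 4 [EW]: N:wait,E:car1-GO,S:wait,W:car4-GO | queues: N=0 E=1 S=0 W=0
Step 5 [EW]: N:wait,E:car2-GO,S:wait,W:empty | queues: N=0 E=0 S=0 W=0
Car 2 crosses at step 5

5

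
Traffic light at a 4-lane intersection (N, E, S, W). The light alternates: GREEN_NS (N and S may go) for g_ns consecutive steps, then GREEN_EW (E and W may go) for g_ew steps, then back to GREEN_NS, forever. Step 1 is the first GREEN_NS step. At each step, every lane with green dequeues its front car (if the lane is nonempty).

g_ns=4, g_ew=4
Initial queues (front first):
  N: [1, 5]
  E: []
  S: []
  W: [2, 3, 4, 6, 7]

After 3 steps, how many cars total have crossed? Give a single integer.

Step 1 [NS]: N:car1-GO,E:wait,S:empty,W:wait | queues: N=1 E=0 S=0 W=5
Step 2 [NS]: N:car5-GO,E:wait,S:empty,W:wait | queues: N=0 E=0 S=0 W=5
Step 3 [NS]: N:empty,E:wait,S:empty,W:wait | queues: N=0 E=0 S=0 W=5
Cars crossed by step 3: 2

Answer: 2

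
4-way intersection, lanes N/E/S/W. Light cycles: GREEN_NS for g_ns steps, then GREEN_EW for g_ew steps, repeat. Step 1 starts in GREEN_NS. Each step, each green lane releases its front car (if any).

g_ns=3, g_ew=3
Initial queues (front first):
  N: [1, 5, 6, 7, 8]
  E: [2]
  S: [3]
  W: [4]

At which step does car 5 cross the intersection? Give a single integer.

Step 1 [NS]: N:car1-GO,E:wait,S:car3-GO,W:wait | queues: N=4 E=1 S=0 W=1
Step 2 [NS]: N:car5-GO,E:wait,S:empty,W:wait | queues: N=3 E=1 S=0 W=1
Step 3 [NS]: N:car6-GO,E:wait,S:empty,W:wait | queues: N=2 E=1 S=0 W=1
Step 4 [EW]: N:wait,E:car2-GO,S:wait,W:car4-GO | queues: N=2 E=0 S=0 W=0
Step 5 [EW]: N:wait,E:empty,S:wait,W:empty | queues: N=2 E=0 S=0 W=0
Step 6 [EW]: N:wait,E:empty,S:wait,W:empty | queues: N=2 E=0 S=0 W=0
Step 7 [NS]: N:car7-GO,E:wait,S:empty,W:wait | queues: N=1 E=0 S=0 W=0
Step 8 [NS]: N:car8-GO,E:wait,S:empty,W:wait | queues: N=0 E=0 S=0 W=0
Car 5 crosses at step 2

2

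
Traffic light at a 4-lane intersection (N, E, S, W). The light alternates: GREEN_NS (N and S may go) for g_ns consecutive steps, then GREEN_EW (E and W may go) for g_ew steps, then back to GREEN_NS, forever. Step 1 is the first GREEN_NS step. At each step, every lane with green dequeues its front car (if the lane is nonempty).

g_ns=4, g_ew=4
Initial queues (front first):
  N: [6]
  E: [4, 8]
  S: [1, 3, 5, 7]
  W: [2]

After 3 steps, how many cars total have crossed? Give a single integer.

Step 1 [NS]: N:car6-GO,E:wait,S:car1-GO,W:wait | queues: N=0 E=2 S=3 W=1
Step 2 [NS]: N:empty,E:wait,S:car3-GO,W:wait | queues: N=0 E=2 S=2 W=1
Step 3 [NS]: N:empty,E:wait,S:car5-GO,W:wait | queues: N=0 E=2 S=1 W=1
Cars crossed by step 3: 4

Answer: 4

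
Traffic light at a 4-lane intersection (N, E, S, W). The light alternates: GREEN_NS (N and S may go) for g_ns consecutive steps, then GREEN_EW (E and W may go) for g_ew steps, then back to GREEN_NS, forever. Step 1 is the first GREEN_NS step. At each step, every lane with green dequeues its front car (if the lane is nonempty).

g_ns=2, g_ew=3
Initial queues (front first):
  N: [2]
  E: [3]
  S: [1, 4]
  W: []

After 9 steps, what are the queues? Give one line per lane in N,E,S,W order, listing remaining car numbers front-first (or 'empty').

Step 1 [NS]: N:car2-GO,E:wait,S:car1-GO,W:wait | queues: N=0 E=1 S=1 W=0
Step 2 [NS]: N:empty,E:wait,S:car4-GO,W:wait | queues: N=0 E=1 S=0 W=0
Step 3 [EW]: N:wait,E:car3-GO,S:wait,W:empty | queues: N=0 E=0 S=0 W=0

N: empty
E: empty
S: empty
W: empty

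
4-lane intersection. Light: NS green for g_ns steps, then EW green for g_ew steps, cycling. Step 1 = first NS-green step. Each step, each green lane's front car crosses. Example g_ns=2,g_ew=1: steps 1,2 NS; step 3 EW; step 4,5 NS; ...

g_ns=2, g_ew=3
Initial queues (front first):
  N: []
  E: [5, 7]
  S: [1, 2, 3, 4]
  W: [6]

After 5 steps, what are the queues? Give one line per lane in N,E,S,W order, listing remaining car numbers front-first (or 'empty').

Step 1 [NS]: N:empty,E:wait,S:car1-GO,W:wait | queues: N=0 E=2 S=3 W=1
Step 2 [NS]: N:empty,E:wait,S:car2-GO,W:wait | queues: N=0 E=2 S=2 W=1
Step 3 [EW]: N:wait,E:car5-GO,S:wait,W:car6-GO | queues: N=0 E=1 S=2 W=0
Step 4 [EW]: N:wait,E:car7-GO,S:wait,W:empty | queues: N=0 E=0 S=2 W=0
Step 5 [EW]: N:wait,E:empty,S:wait,W:empty | queues: N=0 E=0 S=2 W=0

N: empty
E: empty
S: 3 4
W: empty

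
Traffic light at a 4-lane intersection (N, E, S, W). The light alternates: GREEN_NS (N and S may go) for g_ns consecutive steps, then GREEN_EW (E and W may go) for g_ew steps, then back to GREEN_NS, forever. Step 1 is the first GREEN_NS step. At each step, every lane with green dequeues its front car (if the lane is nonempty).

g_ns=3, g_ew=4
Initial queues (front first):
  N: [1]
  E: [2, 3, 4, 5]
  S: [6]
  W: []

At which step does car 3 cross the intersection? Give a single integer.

Step 1 [NS]: N:car1-GO,E:wait,S:car6-GO,W:wait | queues: N=0 E=4 S=0 W=0
Step 2 [NS]: N:empty,E:wait,S:empty,W:wait | queues: N=0 E=4 S=0 W=0
Step 3 [NS]: N:empty,E:wait,S:empty,W:wait | queues: N=0 E=4 S=0 W=0
Step 4 [EW]: N:wait,E:car2-GO,S:wait,W:empty | queues: N=0 E=3 S=0 W=0
Step 5 [EW]: N:wait,E:car3-GO,S:wait,W:empty | queues: N=0 E=2 S=0 W=0
Step 6 [EW]: N:wait,E:car4-GO,S:wait,W:empty | queues: N=0 E=1 S=0 W=0
Step 7 [EW]: N:wait,E:car5-GO,S:wait,W:empty | queues: N=0 E=0 S=0 W=0
Car 3 crosses at step 5

5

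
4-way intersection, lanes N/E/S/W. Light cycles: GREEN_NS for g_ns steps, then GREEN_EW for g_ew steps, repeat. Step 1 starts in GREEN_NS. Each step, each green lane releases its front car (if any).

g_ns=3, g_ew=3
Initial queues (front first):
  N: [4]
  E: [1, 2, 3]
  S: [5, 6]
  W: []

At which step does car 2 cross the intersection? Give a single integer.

Step 1 [NS]: N:car4-GO,E:wait,S:car5-GO,W:wait | queues: N=0 E=3 S=1 W=0
Step 2 [NS]: N:empty,E:wait,S:car6-GO,W:wait | queues: N=0 E=3 S=0 W=0
Step 3 [NS]: N:empty,E:wait,S:empty,W:wait | queues: N=0 E=3 S=0 W=0
Step 4 [EW]: N:wait,E:car1-GO,S:wait,W:empty | queues: N=0 E=2 S=0 W=0
Step 5 [EW]: N:wait,E:car2-GO,S:wait,W:empty | queues: N=0 E=1 S=0 W=0
Step 6 [EW]: N:wait,E:car3-GO,S:wait,W:empty | queues: N=0 E=0 S=0 W=0
Car 2 crosses at step 5

5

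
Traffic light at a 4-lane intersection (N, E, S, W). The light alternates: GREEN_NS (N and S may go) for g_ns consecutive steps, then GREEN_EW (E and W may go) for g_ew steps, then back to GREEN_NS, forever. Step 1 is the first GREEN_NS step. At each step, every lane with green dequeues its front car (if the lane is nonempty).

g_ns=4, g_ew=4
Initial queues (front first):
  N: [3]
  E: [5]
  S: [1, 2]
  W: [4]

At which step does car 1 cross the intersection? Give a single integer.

Step 1 [NS]: N:car3-GO,E:wait,S:car1-GO,W:wait | queues: N=0 E=1 S=1 W=1
Step 2 [NS]: N:empty,E:wait,S:car2-GO,W:wait | queues: N=0 E=1 S=0 W=1
Step 3 [NS]: N:empty,E:wait,S:empty,W:wait | queues: N=0 E=1 S=0 W=1
Step 4 [NS]: N:empty,E:wait,S:empty,W:wait | queues: N=0 E=1 S=0 W=1
Step 5 [EW]: N:wait,E:car5-GO,S:wait,W:car4-GO | queues: N=0 E=0 S=0 W=0
Car 1 crosses at step 1

1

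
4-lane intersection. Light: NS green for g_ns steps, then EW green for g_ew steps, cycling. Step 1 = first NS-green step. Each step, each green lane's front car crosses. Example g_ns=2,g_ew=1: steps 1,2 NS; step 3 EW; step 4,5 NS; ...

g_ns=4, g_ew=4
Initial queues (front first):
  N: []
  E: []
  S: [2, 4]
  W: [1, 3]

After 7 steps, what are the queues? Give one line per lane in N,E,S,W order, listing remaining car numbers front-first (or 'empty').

Step 1 [NS]: N:empty,E:wait,S:car2-GO,W:wait | queues: N=0 E=0 S=1 W=2
Step 2 [NS]: N:empty,E:wait,S:car4-GO,W:wait | queues: N=0 E=0 S=0 W=2
Step 3 [NS]: N:empty,E:wait,S:empty,W:wait | queues: N=0 E=0 S=0 W=2
Step 4 [NS]: N:empty,E:wait,S:empty,W:wait | queues: N=0 E=0 S=0 W=2
Step 5 [EW]: N:wait,E:empty,S:wait,W:car1-GO | queues: N=0 E=0 S=0 W=1
Step 6 [EW]: N:wait,E:empty,S:wait,W:car3-GO | queues: N=0 E=0 S=0 W=0

N: empty
E: empty
S: empty
W: empty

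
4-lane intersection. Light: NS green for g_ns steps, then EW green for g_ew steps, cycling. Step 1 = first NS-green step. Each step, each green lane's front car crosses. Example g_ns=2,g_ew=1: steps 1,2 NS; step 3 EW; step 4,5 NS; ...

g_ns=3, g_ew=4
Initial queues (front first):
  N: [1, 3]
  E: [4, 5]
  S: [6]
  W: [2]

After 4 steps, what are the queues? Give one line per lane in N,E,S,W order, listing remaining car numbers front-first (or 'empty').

Step 1 [NS]: N:car1-GO,E:wait,S:car6-GO,W:wait | queues: N=1 E=2 S=0 W=1
Step 2 [NS]: N:car3-GO,E:wait,S:empty,W:wait | queues: N=0 E=2 S=0 W=1
Step 3 [NS]: N:empty,E:wait,S:empty,W:wait | queues: N=0 E=2 S=0 W=1
Step 4 [EW]: N:wait,E:car4-GO,S:wait,W:car2-GO | queues: N=0 E=1 S=0 W=0

N: empty
E: 5
S: empty
W: empty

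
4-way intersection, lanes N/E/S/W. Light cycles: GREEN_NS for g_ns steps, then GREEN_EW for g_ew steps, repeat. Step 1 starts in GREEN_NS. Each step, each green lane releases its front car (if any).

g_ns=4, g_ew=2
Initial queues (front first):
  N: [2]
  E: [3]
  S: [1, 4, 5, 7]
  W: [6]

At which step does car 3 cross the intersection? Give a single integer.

Step 1 [NS]: N:car2-GO,E:wait,S:car1-GO,W:wait | queues: N=0 E=1 S=3 W=1
Step 2 [NS]: N:empty,E:wait,S:car4-GO,W:wait | queues: N=0 E=1 S=2 W=1
Step 3 [NS]: N:empty,E:wait,S:car5-GO,W:wait | queues: N=0 E=1 S=1 W=1
Step 4 [NS]: N:empty,E:wait,S:car7-GO,W:wait | queues: N=0 E=1 S=0 W=1
Step 5 [EW]: N:wait,E:car3-GO,S:wait,W:car6-GO | queues: N=0 E=0 S=0 W=0
Car 3 crosses at step 5

5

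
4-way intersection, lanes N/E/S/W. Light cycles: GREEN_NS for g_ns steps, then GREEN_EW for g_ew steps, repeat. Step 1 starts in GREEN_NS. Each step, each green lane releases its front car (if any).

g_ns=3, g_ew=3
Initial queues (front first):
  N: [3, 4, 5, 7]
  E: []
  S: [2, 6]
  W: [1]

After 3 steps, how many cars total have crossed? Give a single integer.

Answer: 5

Derivation:
Step 1 [NS]: N:car3-GO,E:wait,S:car2-GO,W:wait | queues: N=3 E=0 S=1 W=1
Step 2 [NS]: N:car4-GO,E:wait,S:car6-GO,W:wait | queues: N=2 E=0 S=0 W=1
Step 3 [NS]: N:car5-GO,E:wait,S:empty,W:wait | queues: N=1 E=0 S=0 W=1
Cars crossed by step 3: 5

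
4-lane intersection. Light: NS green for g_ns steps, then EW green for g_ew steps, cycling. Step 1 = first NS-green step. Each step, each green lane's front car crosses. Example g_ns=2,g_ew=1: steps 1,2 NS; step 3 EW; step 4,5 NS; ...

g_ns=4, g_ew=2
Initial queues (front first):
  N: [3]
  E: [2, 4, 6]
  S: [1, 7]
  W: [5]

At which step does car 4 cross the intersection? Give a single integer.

Step 1 [NS]: N:car3-GO,E:wait,S:car1-GO,W:wait | queues: N=0 E=3 S=1 W=1
Step 2 [NS]: N:empty,E:wait,S:car7-GO,W:wait | queues: N=0 E=3 S=0 W=1
Step 3 [NS]: N:empty,E:wait,S:empty,W:wait | queues: N=0 E=3 S=0 W=1
Step 4 [NS]: N:empty,E:wait,S:empty,W:wait | queues: N=0 E=3 S=0 W=1
Step 5 [EW]: N:wait,E:car2-GO,S:wait,W:car5-GO | queues: N=0 E=2 S=0 W=0
Step 6 [EW]: N:wait,E:car4-GO,S:wait,W:empty | queues: N=0 E=1 S=0 W=0
Step 7 [NS]: N:empty,E:wait,S:empty,W:wait | queues: N=0 E=1 S=0 W=0
Step 8 [NS]: N:empty,E:wait,S:empty,W:wait | queues: N=0 E=1 S=0 W=0
Step 9 [NS]: N:empty,E:wait,S:empty,W:wait | queues: N=0 E=1 S=0 W=0
Step 10 [NS]: N:empty,E:wait,S:empty,W:wait | queues: N=0 E=1 S=0 W=0
Step 11 [EW]: N:wait,E:car6-GO,S:wait,W:empty | queues: N=0 E=0 S=0 W=0
Car 4 crosses at step 6

6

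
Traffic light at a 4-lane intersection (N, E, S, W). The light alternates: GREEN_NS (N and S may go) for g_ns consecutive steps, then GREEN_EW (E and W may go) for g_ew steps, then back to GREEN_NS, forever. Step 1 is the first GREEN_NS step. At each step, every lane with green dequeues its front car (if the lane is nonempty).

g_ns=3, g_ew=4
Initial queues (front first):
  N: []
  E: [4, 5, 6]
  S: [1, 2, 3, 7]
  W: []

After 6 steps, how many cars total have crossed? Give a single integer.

Step 1 [NS]: N:empty,E:wait,S:car1-GO,W:wait | queues: N=0 E=3 S=3 W=0
Step 2 [NS]: N:empty,E:wait,S:car2-GO,W:wait | queues: N=0 E=3 S=2 W=0
Step 3 [NS]: N:empty,E:wait,S:car3-GO,W:wait | queues: N=0 E=3 S=1 W=0
Step 4 [EW]: N:wait,E:car4-GO,S:wait,W:empty | queues: N=0 E=2 S=1 W=0
Step 5 [EW]: N:wait,E:car5-GO,S:wait,W:empty | queues: N=0 E=1 S=1 W=0
Step 6 [EW]: N:wait,E:car6-GO,S:wait,W:empty | queues: N=0 E=0 S=1 W=0
Cars crossed by step 6: 6

Answer: 6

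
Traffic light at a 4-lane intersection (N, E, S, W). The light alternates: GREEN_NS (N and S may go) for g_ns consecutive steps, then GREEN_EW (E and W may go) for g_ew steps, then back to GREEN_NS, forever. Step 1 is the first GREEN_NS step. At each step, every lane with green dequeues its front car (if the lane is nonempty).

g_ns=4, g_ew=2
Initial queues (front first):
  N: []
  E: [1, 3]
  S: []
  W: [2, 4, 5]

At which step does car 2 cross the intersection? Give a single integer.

Step 1 [NS]: N:empty,E:wait,S:empty,W:wait | queues: N=0 E=2 S=0 W=3
Step 2 [NS]: N:empty,E:wait,S:empty,W:wait | queues: N=0 E=2 S=0 W=3
Step 3 [NS]: N:empty,E:wait,S:empty,W:wait | queues: N=0 E=2 S=0 W=3
Step 4 [NS]: N:empty,E:wait,S:empty,W:wait | queues: N=0 E=2 S=0 W=3
Step 5 [EW]: N:wait,E:car1-GO,S:wait,W:car2-GO | queues: N=0 E=1 S=0 W=2
Step 6 [EW]: N:wait,E:car3-GO,S:wait,W:car4-GO | queues: N=0 E=0 S=0 W=1
Step 7 [NS]: N:empty,E:wait,S:empty,W:wait | queues: N=0 E=0 S=0 W=1
Step 8 [NS]: N:empty,E:wait,S:empty,W:wait | queues: N=0 E=0 S=0 W=1
Step 9 [NS]: N:empty,E:wait,S:empty,W:wait | queues: N=0 E=0 S=0 W=1
Step 10 [NS]: N:empty,E:wait,S:empty,W:wait | queues: N=0 E=0 S=0 W=1
Step 11 [EW]: N:wait,E:empty,S:wait,W:car5-GO | queues: N=0 E=0 S=0 W=0
Car 2 crosses at step 5

5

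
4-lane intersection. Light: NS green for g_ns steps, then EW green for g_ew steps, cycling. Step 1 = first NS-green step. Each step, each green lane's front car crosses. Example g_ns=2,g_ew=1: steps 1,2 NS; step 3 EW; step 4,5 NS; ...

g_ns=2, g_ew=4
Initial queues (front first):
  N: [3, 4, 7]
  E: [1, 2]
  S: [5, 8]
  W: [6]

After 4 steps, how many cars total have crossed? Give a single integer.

Step 1 [NS]: N:car3-GO,E:wait,S:car5-GO,W:wait | queues: N=2 E=2 S=1 W=1
Step 2 [NS]: N:car4-GO,E:wait,S:car8-GO,W:wait | queues: N=1 E=2 S=0 W=1
Step 3 [EW]: N:wait,E:car1-GO,S:wait,W:car6-GO | queues: N=1 E=1 S=0 W=0
Step 4 [EW]: N:wait,E:car2-GO,S:wait,W:empty | queues: N=1 E=0 S=0 W=0
Cars crossed by step 4: 7

Answer: 7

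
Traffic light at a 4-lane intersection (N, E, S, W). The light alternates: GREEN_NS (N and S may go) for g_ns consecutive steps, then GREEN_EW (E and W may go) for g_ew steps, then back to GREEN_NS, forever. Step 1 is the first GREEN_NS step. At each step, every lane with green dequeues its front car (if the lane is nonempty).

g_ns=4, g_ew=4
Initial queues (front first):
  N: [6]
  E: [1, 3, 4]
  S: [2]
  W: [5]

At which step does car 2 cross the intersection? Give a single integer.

Step 1 [NS]: N:car6-GO,E:wait,S:car2-GO,W:wait | queues: N=0 E=3 S=0 W=1
Step 2 [NS]: N:empty,E:wait,S:empty,W:wait | queues: N=0 E=3 S=0 W=1
Step 3 [NS]: N:empty,E:wait,S:empty,W:wait | queues: N=0 E=3 S=0 W=1
Step 4 [NS]: N:empty,E:wait,S:empty,W:wait | queues: N=0 E=3 S=0 W=1
Step 5 [EW]: N:wait,E:car1-GO,S:wait,W:car5-GO | queues: N=0 E=2 S=0 W=0
Step 6 [EW]: N:wait,E:car3-GO,S:wait,W:empty | queues: N=0 E=1 S=0 W=0
Step 7 [EW]: N:wait,E:car4-GO,S:wait,W:empty | queues: N=0 E=0 S=0 W=0
Car 2 crosses at step 1

1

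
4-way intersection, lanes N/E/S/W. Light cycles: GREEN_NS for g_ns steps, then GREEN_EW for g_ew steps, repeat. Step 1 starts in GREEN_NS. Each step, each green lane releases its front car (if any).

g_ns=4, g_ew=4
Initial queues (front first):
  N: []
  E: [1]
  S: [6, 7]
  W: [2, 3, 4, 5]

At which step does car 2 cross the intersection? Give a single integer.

Step 1 [NS]: N:empty,E:wait,S:car6-GO,W:wait | queues: N=0 E=1 S=1 W=4
Step 2 [NS]: N:empty,E:wait,S:car7-GO,W:wait | queues: N=0 E=1 S=0 W=4
Step 3 [NS]: N:empty,E:wait,S:empty,W:wait | queues: N=0 E=1 S=0 W=4
Step 4 [NS]: N:empty,E:wait,S:empty,W:wait | queues: N=0 E=1 S=0 W=4
Step 5 [EW]: N:wait,E:car1-GO,S:wait,W:car2-GO | queues: N=0 E=0 S=0 W=3
Step 6 [EW]: N:wait,E:empty,S:wait,W:car3-GO | queues: N=0 E=0 S=0 W=2
Step 7 [EW]: N:wait,E:empty,S:wait,W:car4-GO | queues: N=0 E=0 S=0 W=1
Step 8 [EW]: N:wait,E:empty,S:wait,W:car5-GO | queues: N=0 E=0 S=0 W=0
Car 2 crosses at step 5

5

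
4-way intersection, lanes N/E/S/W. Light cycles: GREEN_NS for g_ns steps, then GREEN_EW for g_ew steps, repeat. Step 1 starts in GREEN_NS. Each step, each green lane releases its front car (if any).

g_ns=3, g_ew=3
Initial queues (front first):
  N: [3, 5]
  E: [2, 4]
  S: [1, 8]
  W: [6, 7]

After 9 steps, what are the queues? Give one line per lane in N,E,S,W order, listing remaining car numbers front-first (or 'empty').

Step 1 [NS]: N:car3-GO,E:wait,S:car1-GO,W:wait | queues: N=1 E=2 S=1 W=2
Step 2 [NS]: N:car5-GO,E:wait,S:car8-GO,W:wait | queues: N=0 E=2 S=0 W=2
Step 3 [NS]: N:empty,E:wait,S:empty,W:wait | queues: N=0 E=2 S=0 W=2
Step 4 [EW]: N:wait,E:car2-GO,S:wait,W:car6-GO | queues: N=0 E=1 S=0 W=1
Step 5 [EW]: N:wait,E:car4-GO,S:wait,W:car7-GO | queues: N=0 E=0 S=0 W=0

N: empty
E: empty
S: empty
W: empty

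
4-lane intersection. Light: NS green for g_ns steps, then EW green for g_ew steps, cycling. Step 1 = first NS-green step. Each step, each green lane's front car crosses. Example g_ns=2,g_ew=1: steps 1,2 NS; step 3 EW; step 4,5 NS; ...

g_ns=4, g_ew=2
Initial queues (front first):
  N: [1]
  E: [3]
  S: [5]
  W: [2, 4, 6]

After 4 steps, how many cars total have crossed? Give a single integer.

Step 1 [NS]: N:car1-GO,E:wait,S:car5-GO,W:wait | queues: N=0 E=1 S=0 W=3
Step 2 [NS]: N:empty,E:wait,S:empty,W:wait | queues: N=0 E=1 S=0 W=3
Step 3 [NS]: N:empty,E:wait,S:empty,W:wait | queues: N=0 E=1 S=0 W=3
Step 4 [NS]: N:empty,E:wait,S:empty,W:wait | queues: N=0 E=1 S=0 W=3
Cars crossed by step 4: 2

Answer: 2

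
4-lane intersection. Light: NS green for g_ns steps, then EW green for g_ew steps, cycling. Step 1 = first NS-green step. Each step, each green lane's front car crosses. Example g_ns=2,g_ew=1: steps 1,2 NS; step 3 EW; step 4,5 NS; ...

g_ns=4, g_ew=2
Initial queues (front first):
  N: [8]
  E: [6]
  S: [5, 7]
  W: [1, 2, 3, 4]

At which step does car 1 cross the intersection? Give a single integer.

Step 1 [NS]: N:car8-GO,E:wait,S:car5-GO,W:wait | queues: N=0 E=1 S=1 W=4
Step 2 [NS]: N:empty,E:wait,S:car7-GO,W:wait | queues: N=0 E=1 S=0 W=4
Step 3 [NS]: N:empty,E:wait,S:empty,W:wait | queues: N=0 E=1 S=0 W=4
Step 4 [NS]: N:empty,E:wait,S:empty,W:wait | queues: N=0 E=1 S=0 W=4
Step 5 [EW]: N:wait,E:car6-GO,S:wait,W:car1-GO | queues: N=0 E=0 S=0 W=3
Step 6 [EW]: N:wait,E:empty,S:wait,W:car2-GO | queues: N=0 E=0 S=0 W=2
Step 7 [NS]: N:empty,E:wait,S:empty,W:wait | queues: N=0 E=0 S=0 W=2
Step 8 [NS]: N:empty,E:wait,S:empty,W:wait | queues: N=0 E=0 S=0 W=2
Step 9 [NS]: N:empty,E:wait,S:empty,W:wait | queues: N=0 E=0 S=0 W=2
Step 10 [NS]: N:empty,E:wait,S:empty,W:wait | queues: N=0 E=0 S=0 W=2
Step 11 [EW]: N:wait,E:empty,S:wait,W:car3-GO | queues: N=0 E=0 S=0 W=1
Step 12 [EW]: N:wait,E:empty,S:wait,W:car4-GO | queues: N=0 E=0 S=0 W=0
Car 1 crosses at step 5

5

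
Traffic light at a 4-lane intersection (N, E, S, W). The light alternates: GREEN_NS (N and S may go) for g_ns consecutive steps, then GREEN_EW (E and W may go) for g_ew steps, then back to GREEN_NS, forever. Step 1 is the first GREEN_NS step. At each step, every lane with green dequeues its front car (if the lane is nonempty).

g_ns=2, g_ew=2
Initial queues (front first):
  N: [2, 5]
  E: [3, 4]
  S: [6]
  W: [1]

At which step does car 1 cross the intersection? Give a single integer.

Step 1 [NS]: N:car2-GO,E:wait,S:car6-GO,W:wait | queues: N=1 E=2 S=0 W=1
Step 2 [NS]: N:car5-GO,E:wait,S:empty,W:wait | queues: N=0 E=2 S=0 W=1
Step 3 [EW]: N:wait,E:car3-GO,S:wait,W:car1-GO | queues: N=0 E=1 S=0 W=0
Step 4 [EW]: N:wait,E:car4-GO,S:wait,W:empty | queues: N=0 E=0 S=0 W=0
Car 1 crosses at step 3

3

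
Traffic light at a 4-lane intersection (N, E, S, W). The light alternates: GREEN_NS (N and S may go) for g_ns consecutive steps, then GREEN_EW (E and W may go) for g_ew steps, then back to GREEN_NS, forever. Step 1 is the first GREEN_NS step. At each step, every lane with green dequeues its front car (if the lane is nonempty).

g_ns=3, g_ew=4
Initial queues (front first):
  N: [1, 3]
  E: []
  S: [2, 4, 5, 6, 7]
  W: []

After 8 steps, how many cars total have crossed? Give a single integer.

Answer: 6

Derivation:
Step 1 [NS]: N:car1-GO,E:wait,S:car2-GO,W:wait | queues: N=1 E=0 S=4 W=0
Step 2 [NS]: N:car3-GO,E:wait,S:car4-GO,W:wait | queues: N=0 E=0 S=3 W=0
Step 3 [NS]: N:empty,E:wait,S:car5-GO,W:wait | queues: N=0 E=0 S=2 W=0
Step 4 [EW]: N:wait,E:empty,S:wait,W:empty | queues: N=0 E=0 S=2 W=0
Step 5 [EW]: N:wait,E:empty,S:wait,W:empty | queues: N=0 E=0 S=2 W=0
Step 6 [EW]: N:wait,E:empty,S:wait,W:empty | queues: N=0 E=0 S=2 W=0
Step 7 [EW]: N:wait,E:empty,S:wait,W:empty | queues: N=0 E=0 S=2 W=0
Step 8 [NS]: N:empty,E:wait,S:car6-GO,W:wait | queues: N=0 E=0 S=1 W=0
Cars crossed by step 8: 6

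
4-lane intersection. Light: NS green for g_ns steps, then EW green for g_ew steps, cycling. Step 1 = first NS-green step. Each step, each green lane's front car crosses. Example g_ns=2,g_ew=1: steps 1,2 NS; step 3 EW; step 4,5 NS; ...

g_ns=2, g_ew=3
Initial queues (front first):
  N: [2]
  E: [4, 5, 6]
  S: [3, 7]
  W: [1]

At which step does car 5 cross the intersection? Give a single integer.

Step 1 [NS]: N:car2-GO,E:wait,S:car3-GO,W:wait | queues: N=0 E=3 S=1 W=1
Step 2 [NS]: N:empty,E:wait,S:car7-GO,W:wait | queues: N=0 E=3 S=0 W=1
Step 3 [EW]: N:wait,E:car4-GO,S:wait,W:car1-GO | queues: N=0 E=2 S=0 W=0
Step 4 [EW]: N:wait,E:car5-GO,S:wait,W:empty | queues: N=0 E=1 S=0 W=0
Step 5 [EW]: N:wait,E:car6-GO,S:wait,W:empty | queues: N=0 E=0 S=0 W=0
Car 5 crosses at step 4

4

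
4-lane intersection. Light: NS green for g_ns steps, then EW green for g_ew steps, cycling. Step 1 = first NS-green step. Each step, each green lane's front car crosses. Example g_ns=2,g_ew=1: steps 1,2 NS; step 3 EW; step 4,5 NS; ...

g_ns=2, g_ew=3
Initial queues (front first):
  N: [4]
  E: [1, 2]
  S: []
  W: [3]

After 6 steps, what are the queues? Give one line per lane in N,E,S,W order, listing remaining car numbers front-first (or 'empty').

Step 1 [NS]: N:car4-GO,E:wait,S:empty,W:wait | queues: N=0 E=2 S=0 W=1
Step 2 [NS]: N:empty,E:wait,S:empty,W:wait | queues: N=0 E=2 S=0 W=1
Step 3 [EW]: N:wait,E:car1-GO,S:wait,W:car3-GO | queues: N=0 E=1 S=0 W=0
Step 4 [EW]: N:wait,E:car2-GO,S:wait,W:empty | queues: N=0 E=0 S=0 W=0

N: empty
E: empty
S: empty
W: empty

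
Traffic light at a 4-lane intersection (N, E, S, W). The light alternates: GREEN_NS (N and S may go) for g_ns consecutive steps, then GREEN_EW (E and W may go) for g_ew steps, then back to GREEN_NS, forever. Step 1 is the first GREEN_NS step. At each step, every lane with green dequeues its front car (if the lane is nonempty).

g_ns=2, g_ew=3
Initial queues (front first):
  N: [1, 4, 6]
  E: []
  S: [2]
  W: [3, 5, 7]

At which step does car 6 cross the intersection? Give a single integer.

Step 1 [NS]: N:car1-GO,E:wait,S:car2-GO,W:wait | queues: N=2 E=0 S=0 W=3
Step 2 [NS]: N:car4-GO,E:wait,S:empty,W:wait | queues: N=1 E=0 S=0 W=3
Step 3 [EW]: N:wait,E:empty,S:wait,W:car3-GO | queues: N=1 E=0 S=0 W=2
Step 4 [EW]: N:wait,E:empty,S:wait,W:car5-GO | queues: N=1 E=0 S=0 W=1
Step 5 [EW]: N:wait,E:empty,S:wait,W:car7-GO | queues: N=1 E=0 S=0 W=0
Step 6 [NS]: N:car6-GO,E:wait,S:empty,W:wait | queues: N=0 E=0 S=0 W=0
Car 6 crosses at step 6

6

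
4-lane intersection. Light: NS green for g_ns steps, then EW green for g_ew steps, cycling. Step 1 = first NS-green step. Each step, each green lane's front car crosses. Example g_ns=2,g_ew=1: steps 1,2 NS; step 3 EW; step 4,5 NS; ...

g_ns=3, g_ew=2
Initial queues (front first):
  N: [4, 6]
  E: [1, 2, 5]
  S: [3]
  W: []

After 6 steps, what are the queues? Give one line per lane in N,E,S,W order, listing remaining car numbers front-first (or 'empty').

Step 1 [NS]: N:car4-GO,E:wait,S:car3-GO,W:wait | queues: N=1 E=3 S=0 W=0
Step 2 [NS]: N:car6-GO,E:wait,S:empty,W:wait | queues: N=0 E=3 S=0 W=0
Step 3 [NS]: N:empty,E:wait,S:empty,W:wait | queues: N=0 E=3 S=0 W=0
Step 4 [EW]: N:wait,E:car1-GO,S:wait,W:empty | queues: N=0 E=2 S=0 W=0
Step 5 [EW]: N:wait,E:car2-GO,S:wait,W:empty | queues: N=0 E=1 S=0 W=0
Step 6 [NS]: N:empty,E:wait,S:empty,W:wait | queues: N=0 E=1 S=0 W=0

N: empty
E: 5
S: empty
W: empty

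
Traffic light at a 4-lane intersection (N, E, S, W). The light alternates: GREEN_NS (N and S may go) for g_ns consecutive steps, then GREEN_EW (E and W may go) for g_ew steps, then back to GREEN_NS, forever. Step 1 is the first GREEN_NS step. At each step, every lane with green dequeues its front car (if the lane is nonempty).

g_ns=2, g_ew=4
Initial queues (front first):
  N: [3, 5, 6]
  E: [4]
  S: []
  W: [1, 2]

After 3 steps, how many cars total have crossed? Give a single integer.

Answer: 4

Derivation:
Step 1 [NS]: N:car3-GO,E:wait,S:empty,W:wait | queues: N=2 E=1 S=0 W=2
Step 2 [NS]: N:car5-GO,E:wait,S:empty,W:wait | queues: N=1 E=1 S=0 W=2
Step 3 [EW]: N:wait,E:car4-GO,S:wait,W:car1-GO | queues: N=1 E=0 S=0 W=1
Cars crossed by step 3: 4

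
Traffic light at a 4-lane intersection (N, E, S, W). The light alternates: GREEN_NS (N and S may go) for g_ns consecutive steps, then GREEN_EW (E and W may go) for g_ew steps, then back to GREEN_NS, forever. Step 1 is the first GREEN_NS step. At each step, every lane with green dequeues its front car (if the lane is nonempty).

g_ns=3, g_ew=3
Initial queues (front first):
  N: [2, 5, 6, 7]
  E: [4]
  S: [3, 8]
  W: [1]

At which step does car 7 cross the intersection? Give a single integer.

Step 1 [NS]: N:car2-GO,E:wait,S:car3-GO,W:wait | queues: N=3 E=1 S=1 W=1
Step 2 [NS]: N:car5-GO,E:wait,S:car8-GO,W:wait | queues: N=2 E=1 S=0 W=1
Step 3 [NS]: N:car6-GO,E:wait,S:empty,W:wait | queues: N=1 E=1 S=0 W=1
Step 4 [EW]: N:wait,E:car4-GO,S:wait,W:car1-GO | queues: N=1 E=0 S=0 W=0
Step 5 [EW]: N:wait,E:empty,S:wait,W:empty | queues: N=1 E=0 S=0 W=0
Step 6 [EW]: N:wait,E:empty,S:wait,W:empty | queues: N=1 E=0 S=0 W=0
Step 7 [NS]: N:car7-GO,E:wait,S:empty,W:wait | queues: N=0 E=0 S=0 W=0
Car 7 crosses at step 7

7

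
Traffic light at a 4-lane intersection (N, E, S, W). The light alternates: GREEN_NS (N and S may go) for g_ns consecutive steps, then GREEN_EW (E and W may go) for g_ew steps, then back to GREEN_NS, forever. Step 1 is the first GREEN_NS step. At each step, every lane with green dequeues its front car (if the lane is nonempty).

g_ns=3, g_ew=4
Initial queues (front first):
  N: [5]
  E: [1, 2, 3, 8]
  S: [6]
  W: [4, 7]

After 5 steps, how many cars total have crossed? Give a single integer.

Step 1 [NS]: N:car5-GO,E:wait,S:car6-GO,W:wait | queues: N=0 E=4 S=0 W=2
Step 2 [NS]: N:empty,E:wait,S:empty,W:wait | queues: N=0 E=4 S=0 W=2
Step 3 [NS]: N:empty,E:wait,S:empty,W:wait | queues: N=0 E=4 S=0 W=2
Step 4 [EW]: N:wait,E:car1-GO,S:wait,W:car4-GO | queues: N=0 E=3 S=0 W=1
Step 5 [EW]: N:wait,E:car2-GO,S:wait,W:car7-GO | queues: N=0 E=2 S=0 W=0
Cars crossed by step 5: 6

Answer: 6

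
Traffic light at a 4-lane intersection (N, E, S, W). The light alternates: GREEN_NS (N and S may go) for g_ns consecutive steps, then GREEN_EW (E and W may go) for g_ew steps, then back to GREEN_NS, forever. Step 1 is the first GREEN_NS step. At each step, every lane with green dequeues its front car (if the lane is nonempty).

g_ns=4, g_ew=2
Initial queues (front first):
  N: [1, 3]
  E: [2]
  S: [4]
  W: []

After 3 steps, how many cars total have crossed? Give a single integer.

Answer: 3

Derivation:
Step 1 [NS]: N:car1-GO,E:wait,S:car4-GO,W:wait | queues: N=1 E=1 S=0 W=0
Step 2 [NS]: N:car3-GO,E:wait,S:empty,W:wait | queues: N=0 E=1 S=0 W=0
Step 3 [NS]: N:empty,E:wait,S:empty,W:wait | queues: N=0 E=1 S=0 W=0
Cars crossed by step 3: 3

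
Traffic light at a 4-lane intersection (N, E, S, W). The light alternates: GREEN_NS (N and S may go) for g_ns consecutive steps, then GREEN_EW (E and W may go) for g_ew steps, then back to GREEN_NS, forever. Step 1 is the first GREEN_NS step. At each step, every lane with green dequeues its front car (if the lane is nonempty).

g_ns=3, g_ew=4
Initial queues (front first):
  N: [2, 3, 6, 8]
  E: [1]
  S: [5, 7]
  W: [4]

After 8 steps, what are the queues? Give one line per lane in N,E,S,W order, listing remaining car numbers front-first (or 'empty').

Step 1 [NS]: N:car2-GO,E:wait,S:car5-GO,W:wait | queues: N=3 E=1 S=1 W=1
Step 2 [NS]: N:car3-GO,E:wait,S:car7-GO,W:wait | queues: N=2 E=1 S=0 W=1
Step 3 [NS]: N:car6-GO,E:wait,S:empty,W:wait | queues: N=1 E=1 S=0 W=1
Step 4 [EW]: N:wait,E:car1-GO,S:wait,W:car4-GO | queues: N=1 E=0 S=0 W=0
Step 5 [EW]: N:wait,E:empty,S:wait,W:empty | queues: N=1 E=0 S=0 W=0
Step 6 [EW]: N:wait,E:empty,S:wait,W:empty | queues: N=1 E=0 S=0 W=0
Step 7 [EW]: N:wait,E:empty,S:wait,W:empty | queues: N=1 E=0 S=0 W=0
Step 8 [NS]: N:car8-GO,E:wait,S:empty,W:wait | queues: N=0 E=0 S=0 W=0

N: empty
E: empty
S: empty
W: empty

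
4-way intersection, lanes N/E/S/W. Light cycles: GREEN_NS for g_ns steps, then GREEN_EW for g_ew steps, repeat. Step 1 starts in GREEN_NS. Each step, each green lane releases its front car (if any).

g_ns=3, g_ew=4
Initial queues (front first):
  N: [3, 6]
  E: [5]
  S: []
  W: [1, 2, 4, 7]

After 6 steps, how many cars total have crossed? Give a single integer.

Answer: 6

Derivation:
Step 1 [NS]: N:car3-GO,E:wait,S:empty,W:wait | queues: N=1 E=1 S=0 W=4
Step 2 [NS]: N:car6-GO,E:wait,S:empty,W:wait | queues: N=0 E=1 S=0 W=4
Step 3 [NS]: N:empty,E:wait,S:empty,W:wait | queues: N=0 E=1 S=0 W=4
Step 4 [EW]: N:wait,E:car5-GO,S:wait,W:car1-GO | queues: N=0 E=0 S=0 W=3
Step 5 [EW]: N:wait,E:empty,S:wait,W:car2-GO | queues: N=0 E=0 S=0 W=2
Step 6 [EW]: N:wait,E:empty,S:wait,W:car4-GO | queues: N=0 E=0 S=0 W=1
Cars crossed by step 6: 6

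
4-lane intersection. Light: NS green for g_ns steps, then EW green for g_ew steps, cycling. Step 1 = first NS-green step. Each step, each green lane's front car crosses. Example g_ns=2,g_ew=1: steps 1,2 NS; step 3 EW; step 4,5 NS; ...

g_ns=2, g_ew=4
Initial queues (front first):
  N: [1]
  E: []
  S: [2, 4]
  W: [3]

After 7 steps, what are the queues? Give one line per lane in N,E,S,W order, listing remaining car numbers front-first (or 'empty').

Step 1 [NS]: N:car1-GO,E:wait,S:car2-GO,W:wait | queues: N=0 E=0 S=1 W=1
Step 2 [NS]: N:empty,E:wait,S:car4-GO,W:wait | queues: N=0 E=0 S=0 W=1
Step 3 [EW]: N:wait,E:empty,S:wait,W:car3-GO | queues: N=0 E=0 S=0 W=0

N: empty
E: empty
S: empty
W: empty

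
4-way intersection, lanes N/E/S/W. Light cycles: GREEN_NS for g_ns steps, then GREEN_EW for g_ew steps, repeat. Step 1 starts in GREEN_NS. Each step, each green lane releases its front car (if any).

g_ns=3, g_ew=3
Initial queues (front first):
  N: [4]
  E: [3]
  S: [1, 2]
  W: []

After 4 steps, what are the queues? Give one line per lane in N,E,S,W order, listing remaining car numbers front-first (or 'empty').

Step 1 [NS]: N:car4-GO,E:wait,S:car1-GO,W:wait | queues: N=0 E=1 S=1 W=0
Step 2 [NS]: N:empty,E:wait,S:car2-GO,W:wait | queues: N=0 E=1 S=0 W=0
Step 3 [NS]: N:empty,E:wait,S:empty,W:wait | queues: N=0 E=1 S=0 W=0
Step 4 [EW]: N:wait,E:car3-GO,S:wait,W:empty | queues: N=0 E=0 S=0 W=0

N: empty
E: empty
S: empty
W: empty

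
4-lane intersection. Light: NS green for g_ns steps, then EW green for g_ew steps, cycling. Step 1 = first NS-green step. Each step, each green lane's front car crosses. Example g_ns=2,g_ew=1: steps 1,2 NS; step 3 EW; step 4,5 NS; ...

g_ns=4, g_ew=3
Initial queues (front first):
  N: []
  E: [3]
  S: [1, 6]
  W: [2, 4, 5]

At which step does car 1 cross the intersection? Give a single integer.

Step 1 [NS]: N:empty,E:wait,S:car1-GO,W:wait | queues: N=0 E=1 S=1 W=3
Step 2 [NS]: N:empty,E:wait,S:car6-GO,W:wait | queues: N=0 E=1 S=0 W=3
Step 3 [NS]: N:empty,E:wait,S:empty,W:wait | queues: N=0 E=1 S=0 W=3
Step 4 [NS]: N:empty,E:wait,S:empty,W:wait | queues: N=0 E=1 S=0 W=3
Step 5 [EW]: N:wait,E:car3-GO,S:wait,W:car2-GO | queues: N=0 E=0 S=0 W=2
Step 6 [EW]: N:wait,E:empty,S:wait,W:car4-GO | queues: N=0 E=0 S=0 W=1
Step 7 [EW]: N:wait,E:empty,S:wait,W:car5-GO | queues: N=0 E=0 S=0 W=0
Car 1 crosses at step 1

1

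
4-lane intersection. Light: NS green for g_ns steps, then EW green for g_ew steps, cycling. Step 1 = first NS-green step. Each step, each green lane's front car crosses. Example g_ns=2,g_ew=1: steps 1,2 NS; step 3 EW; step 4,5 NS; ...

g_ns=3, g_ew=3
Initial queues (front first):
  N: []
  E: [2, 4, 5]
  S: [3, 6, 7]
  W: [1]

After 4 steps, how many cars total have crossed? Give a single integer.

Answer: 5

Derivation:
Step 1 [NS]: N:empty,E:wait,S:car3-GO,W:wait | queues: N=0 E=3 S=2 W=1
Step 2 [NS]: N:empty,E:wait,S:car6-GO,W:wait | queues: N=0 E=3 S=1 W=1
Step 3 [NS]: N:empty,E:wait,S:car7-GO,W:wait | queues: N=0 E=3 S=0 W=1
Step 4 [EW]: N:wait,E:car2-GO,S:wait,W:car1-GO | queues: N=0 E=2 S=0 W=0
Cars crossed by step 4: 5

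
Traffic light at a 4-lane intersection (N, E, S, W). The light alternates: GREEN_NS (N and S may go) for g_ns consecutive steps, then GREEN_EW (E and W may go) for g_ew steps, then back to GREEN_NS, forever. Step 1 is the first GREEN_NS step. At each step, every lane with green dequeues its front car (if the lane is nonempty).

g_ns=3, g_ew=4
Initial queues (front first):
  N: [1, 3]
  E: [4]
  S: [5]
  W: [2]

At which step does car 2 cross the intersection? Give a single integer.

Step 1 [NS]: N:car1-GO,E:wait,S:car5-GO,W:wait | queues: N=1 E=1 S=0 W=1
Step 2 [NS]: N:car3-GO,E:wait,S:empty,W:wait | queues: N=0 E=1 S=0 W=1
Step 3 [NS]: N:empty,E:wait,S:empty,W:wait | queues: N=0 E=1 S=0 W=1
Step 4 [EW]: N:wait,E:car4-GO,S:wait,W:car2-GO | queues: N=0 E=0 S=0 W=0
Car 2 crosses at step 4

4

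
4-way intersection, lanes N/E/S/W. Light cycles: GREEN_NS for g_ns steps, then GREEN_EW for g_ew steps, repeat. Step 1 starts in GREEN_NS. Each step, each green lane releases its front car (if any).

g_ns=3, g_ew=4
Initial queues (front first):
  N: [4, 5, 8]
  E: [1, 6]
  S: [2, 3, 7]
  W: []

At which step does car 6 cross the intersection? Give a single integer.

Step 1 [NS]: N:car4-GO,E:wait,S:car2-GO,W:wait | queues: N=2 E=2 S=2 W=0
Step 2 [NS]: N:car5-GO,E:wait,S:car3-GO,W:wait | queues: N=1 E=2 S=1 W=0
Step 3 [NS]: N:car8-GO,E:wait,S:car7-GO,W:wait | queues: N=0 E=2 S=0 W=0
Step 4 [EW]: N:wait,E:car1-GO,S:wait,W:empty | queues: N=0 E=1 S=0 W=0
Step 5 [EW]: N:wait,E:car6-GO,S:wait,W:empty | queues: N=0 E=0 S=0 W=0
Car 6 crosses at step 5

5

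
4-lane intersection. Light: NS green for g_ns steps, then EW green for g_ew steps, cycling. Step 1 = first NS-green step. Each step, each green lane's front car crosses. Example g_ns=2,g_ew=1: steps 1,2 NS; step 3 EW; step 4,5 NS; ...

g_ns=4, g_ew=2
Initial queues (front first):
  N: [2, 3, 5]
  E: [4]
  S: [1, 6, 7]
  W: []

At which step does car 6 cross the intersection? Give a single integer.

Step 1 [NS]: N:car2-GO,E:wait,S:car1-GO,W:wait | queues: N=2 E=1 S=2 W=0
Step 2 [NS]: N:car3-GO,E:wait,S:car6-GO,W:wait | queues: N=1 E=1 S=1 W=0
Step 3 [NS]: N:car5-GO,E:wait,S:car7-GO,W:wait | queues: N=0 E=1 S=0 W=0
Step 4 [NS]: N:empty,E:wait,S:empty,W:wait | queues: N=0 E=1 S=0 W=0
Step 5 [EW]: N:wait,E:car4-GO,S:wait,W:empty | queues: N=0 E=0 S=0 W=0
Car 6 crosses at step 2

2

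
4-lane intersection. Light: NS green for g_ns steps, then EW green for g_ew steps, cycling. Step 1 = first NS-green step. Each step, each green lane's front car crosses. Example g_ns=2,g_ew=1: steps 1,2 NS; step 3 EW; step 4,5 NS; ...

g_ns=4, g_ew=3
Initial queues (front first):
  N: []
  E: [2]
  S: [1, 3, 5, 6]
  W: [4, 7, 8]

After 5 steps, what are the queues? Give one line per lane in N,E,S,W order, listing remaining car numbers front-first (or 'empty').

Step 1 [NS]: N:empty,E:wait,S:car1-GO,W:wait | queues: N=0 E=1 S=3 W=3
Step 2 [NS]: N:empty,E:wait,S:car3-GO,W:wait | queues: N=0 E=1 S=2 W=3
Step 3 [NS]: N:empty,E:wait,S:car5-GO,W:wait | queues: N=0 E=1 S=1 W=3
Step 4 [NS]: N:empty,E:wait,S:car6-GO,W:wait | queues: N=0 E=1 S=0 W=3
Step 5 [EW]: N:wait,E:car2-GO,S:wait,W:car4-GO | queues: N=0 E=0 S=0 W=2

N: empty
E: empty
S: empty
W: 7 8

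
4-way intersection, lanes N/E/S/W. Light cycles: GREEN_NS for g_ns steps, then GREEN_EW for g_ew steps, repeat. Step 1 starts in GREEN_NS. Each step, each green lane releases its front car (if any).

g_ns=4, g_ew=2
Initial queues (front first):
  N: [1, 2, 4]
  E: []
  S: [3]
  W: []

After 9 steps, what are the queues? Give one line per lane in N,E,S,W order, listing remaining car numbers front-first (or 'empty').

Step 1 [NS]: N:car1-GO,E:wait,S:car3-GO,W:wait | queues: N=2 E=0 S=0 W=0
Step 2 [NS]: N:car2-GO,E:wait,S:empty,W:wait | queues: N=1 E=0 S=0 W=0
Step 3 [NS]: N:car4-GO,E:wait,S:empty,W:wait | queues: N=0 E=0 S=0 W=0

N: empty
E: empty
S: empty
W: empty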